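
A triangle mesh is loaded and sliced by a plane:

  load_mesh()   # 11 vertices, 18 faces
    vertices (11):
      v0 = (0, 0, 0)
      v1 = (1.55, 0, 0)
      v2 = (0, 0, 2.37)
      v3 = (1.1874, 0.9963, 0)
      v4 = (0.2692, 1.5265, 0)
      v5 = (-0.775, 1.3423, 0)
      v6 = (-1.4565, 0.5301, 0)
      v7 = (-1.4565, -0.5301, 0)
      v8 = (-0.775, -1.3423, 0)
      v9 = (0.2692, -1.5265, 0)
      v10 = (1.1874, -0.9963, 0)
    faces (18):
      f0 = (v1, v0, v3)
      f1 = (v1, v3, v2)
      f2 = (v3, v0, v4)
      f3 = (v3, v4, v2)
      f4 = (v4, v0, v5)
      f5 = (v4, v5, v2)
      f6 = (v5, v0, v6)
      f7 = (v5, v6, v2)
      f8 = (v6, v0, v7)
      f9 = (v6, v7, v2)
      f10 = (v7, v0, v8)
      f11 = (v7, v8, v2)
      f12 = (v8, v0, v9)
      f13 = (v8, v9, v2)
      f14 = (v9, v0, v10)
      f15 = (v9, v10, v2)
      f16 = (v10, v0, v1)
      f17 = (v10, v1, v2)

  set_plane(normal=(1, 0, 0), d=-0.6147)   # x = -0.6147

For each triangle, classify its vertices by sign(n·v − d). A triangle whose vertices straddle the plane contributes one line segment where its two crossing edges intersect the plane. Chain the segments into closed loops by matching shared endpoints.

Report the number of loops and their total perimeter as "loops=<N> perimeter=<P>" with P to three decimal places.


loops=1 perimeter=6.778

Straddling triangles (10 of 18):
  (v4,v0,v5) [++-] → (-0.6147, 1.06466, 0)–(-0.6147, 1.37058, 0)  len=0.3059
  (v4,v5,v2) [+-+] → (-0.6147, 1.37058, 0)–(-0.6147, 1.06466, 0.490208)  len=0.5778
  (v5,v0,v6) [-+-] → (-0.6147, 1.06466, 0)–(-0.6147, 0.223723, 0)  len=0.8409
  (v5,v6,v2) [--+] → (-0.6147, 0.223723, 1.36977)–(-0.6147, 1.06466, 0.490208)  len=1.2169
  (v6,v0,v7) [-+-] → (-0.6147, 0.223723, 0)–(-0.6147, -0.223723, 0)  len=0.4474
  (v6,v7,v2) [--+] → (-0.6147, -0.223723, 1.36977)–(-0.6147, 0.223723, 1.36977)  len=0.4474
  (v7,v0,v8) [-+-] → (-0.6147, -0.223723, 0)–(-0.6147, -1.06466, 0)  len=0.8409
  (v7,v8,v2) [--+] → (-0.6147, -1.06466, 0.490208)–(-0.6147, -0.223723, 1.36977)  len=1.2169
  (v8,v0,v9) [-++] → (-0.6147, -1.06466, 0)–(-0.6147, -1.37058, 0)  len=0.3059
  (v8,v9,v2) [-++] → (-0.6147, -1.37058, 0)–(-0.6147, -1.06466, 0.490208)  len=0.5778

Chained into 1 loop(s):
  loop 1: 10 segments, perimeter = 6.7780
Total perimeter = 6.778


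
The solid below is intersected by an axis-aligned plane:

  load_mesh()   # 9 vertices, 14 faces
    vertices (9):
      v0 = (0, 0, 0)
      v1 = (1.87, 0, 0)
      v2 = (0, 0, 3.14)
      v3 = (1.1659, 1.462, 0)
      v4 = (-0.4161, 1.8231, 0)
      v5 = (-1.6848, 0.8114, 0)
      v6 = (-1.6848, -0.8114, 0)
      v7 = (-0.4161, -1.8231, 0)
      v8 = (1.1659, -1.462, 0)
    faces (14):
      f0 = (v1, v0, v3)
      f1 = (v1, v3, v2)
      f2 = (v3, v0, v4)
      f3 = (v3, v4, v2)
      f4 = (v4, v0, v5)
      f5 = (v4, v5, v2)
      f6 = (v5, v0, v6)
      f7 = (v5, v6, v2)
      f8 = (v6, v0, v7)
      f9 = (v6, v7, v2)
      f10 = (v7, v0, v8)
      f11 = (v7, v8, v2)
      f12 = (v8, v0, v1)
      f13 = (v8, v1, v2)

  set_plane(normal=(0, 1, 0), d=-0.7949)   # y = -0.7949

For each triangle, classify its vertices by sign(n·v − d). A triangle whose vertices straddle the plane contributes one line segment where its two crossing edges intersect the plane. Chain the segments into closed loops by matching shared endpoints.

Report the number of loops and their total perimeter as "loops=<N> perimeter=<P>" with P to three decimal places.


loops=1 perimeter=8.047

Straddling triangles (8 of 14):
  (v5,v0,v6) [++-] → (-1.65054, -0.7949, 0)–(-1.6848, -0.7949, 0)  len=0.0343
  (v5,v6,v2) [+-+] → (-1.6848, -0.7949, 0)–(-1.65054, -0.7949, 0.0638526)  len=0.0725
  (v6,v0,v7) [-+-] → (-1.65054, -0.7949, 0)–(-0.181426, -0.7949, 0)  len=1.4691
  (v6,v7,v2) [--+] → (-0.181426, -0.7949, 1.77091)–(-1.65054, -0.7949, 0.0638526)  len=2.2522
  (v7,v0,v8) [-+-] → (-0.181426, -0.7949, 0)–(0.633908, -0.7949, 0)  len=0.8153
  (v7,v8,v2) [--+] → (0.633908, -0.7949, 1.43276)–(-0.181426, -0.7949, 1.77091)  len=0.8827
  (v8,v0,v1) [-++] → (0.633908, -0.7949, 0)–(1.48718, -0.7949, 0)  len=0.8533
  (v8,v1,v2) [-++] → (1.48718, -0.7949, 0)–(0.633908, -0.7949, 1.43276)  len=1.6676

Chained into 1 loop(s):
  loop 1: 8 segments, perimeter = 8.0469
Total perimeter = 8.047


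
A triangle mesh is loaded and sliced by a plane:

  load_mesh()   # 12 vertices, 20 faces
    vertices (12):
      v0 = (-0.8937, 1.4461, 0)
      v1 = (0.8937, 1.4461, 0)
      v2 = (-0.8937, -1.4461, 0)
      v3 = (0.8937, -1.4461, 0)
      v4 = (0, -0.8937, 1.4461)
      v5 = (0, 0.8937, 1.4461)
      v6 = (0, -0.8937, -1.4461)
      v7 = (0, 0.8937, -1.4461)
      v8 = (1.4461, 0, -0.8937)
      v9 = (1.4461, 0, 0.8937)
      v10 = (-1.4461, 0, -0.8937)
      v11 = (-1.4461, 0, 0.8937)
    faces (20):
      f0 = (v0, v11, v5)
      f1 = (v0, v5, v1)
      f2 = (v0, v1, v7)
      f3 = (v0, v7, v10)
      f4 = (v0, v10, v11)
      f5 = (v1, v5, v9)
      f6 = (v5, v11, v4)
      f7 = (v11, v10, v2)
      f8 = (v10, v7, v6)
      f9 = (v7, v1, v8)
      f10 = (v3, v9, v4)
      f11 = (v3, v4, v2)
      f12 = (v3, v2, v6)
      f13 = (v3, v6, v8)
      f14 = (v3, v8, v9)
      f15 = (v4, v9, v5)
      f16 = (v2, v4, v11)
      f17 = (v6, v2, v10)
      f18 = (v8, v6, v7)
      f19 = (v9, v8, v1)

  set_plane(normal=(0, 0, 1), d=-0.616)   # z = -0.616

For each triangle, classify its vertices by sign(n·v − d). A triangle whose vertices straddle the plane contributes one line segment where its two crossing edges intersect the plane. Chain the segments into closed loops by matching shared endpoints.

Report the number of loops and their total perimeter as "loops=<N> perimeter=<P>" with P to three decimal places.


loops=1 perimeter=8.283

Straddling triangles (10 of 20):
  (v0,v1,v7) [++-] → (0.513008, 1.21079, -0.616)–(-0.513008, 1.21079, -0.616)  len=1.0260
  (v0,v7,v10) [+--] → (-0.513008, 1.21079, -0.616)–(-1.27445, 0.449348, -0.616)  len=1.0768
  (v0,v10,v11) [+-+] → (-1.27445, 0.449348, -0.616)–(-1.4461, 0, -0.616)  len=0.4810
  (v11,v10,v2) [+-+] → (-1.4461, 0, -0.616)–(-1.27445, -0.449348, -0.616)  len=0.4810
  (v7,v1,v8) [-+-] → (0.513008, 1.21079, -0.616)–(1.27445, 0.449348, -0.616)  len=1.0768
  (v3,v2,v6) [++-] → (-0.513008, -1.21079, -0.616)–(0.513008, -1.21079, -0.616)  len=1.0260
  (v3,v6,v8) [+--] → (0.513008, -1.21079, -0.616)–(1.27445, -0.449348, -0.616)  len=1.0768
  (v3,v8,v9) [+-+] → (1.27445, -0.449348, -0.616)–(1.4461, 0, -0.616)  len=0.4810
  (v6,v2,v10) [-+-] → (-0.513008, -1.21079, -0.616)–(-1.27445, -0.449348, -0.616)  len=1.0768
  (v9,v8,v1) [+-+] → (1.4461, 0, -0.616)–(1.27445, 0.449348, -0.616)  len=0.4810

Chained into 1 loop(s):
  loop 1: 10 segments, perimeter = 8.2835
Total perimeter = 8.283


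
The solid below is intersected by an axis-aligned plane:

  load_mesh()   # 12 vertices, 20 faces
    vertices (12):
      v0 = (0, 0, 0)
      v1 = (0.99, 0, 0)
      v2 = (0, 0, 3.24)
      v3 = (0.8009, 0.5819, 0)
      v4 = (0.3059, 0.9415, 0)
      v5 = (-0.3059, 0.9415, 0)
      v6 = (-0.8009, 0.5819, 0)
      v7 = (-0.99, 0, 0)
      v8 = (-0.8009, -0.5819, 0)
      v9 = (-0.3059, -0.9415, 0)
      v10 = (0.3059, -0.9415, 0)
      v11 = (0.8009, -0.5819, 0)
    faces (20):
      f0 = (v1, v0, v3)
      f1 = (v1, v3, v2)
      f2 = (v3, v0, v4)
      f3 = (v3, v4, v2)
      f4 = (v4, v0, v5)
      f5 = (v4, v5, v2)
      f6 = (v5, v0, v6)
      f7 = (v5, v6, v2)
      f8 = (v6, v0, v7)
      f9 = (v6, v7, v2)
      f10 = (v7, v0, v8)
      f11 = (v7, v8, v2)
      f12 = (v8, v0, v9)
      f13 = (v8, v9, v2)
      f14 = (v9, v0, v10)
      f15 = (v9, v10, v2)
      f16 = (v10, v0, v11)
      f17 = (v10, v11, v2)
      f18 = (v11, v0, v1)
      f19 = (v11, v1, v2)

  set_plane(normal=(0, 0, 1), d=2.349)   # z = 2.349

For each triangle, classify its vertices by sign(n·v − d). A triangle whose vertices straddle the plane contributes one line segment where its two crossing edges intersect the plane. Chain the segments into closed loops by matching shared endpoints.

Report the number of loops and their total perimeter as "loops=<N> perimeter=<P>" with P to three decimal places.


loops=1 perimeter=1.683

Straddling triangles (10 of 20):
  (v1,v3,v2) [--+] → (0.220248, 0.160023, 2.349)–(0.27225, 0, 2.349)  len=0.1683
  (v3,v4,v2) [--+] → (0.0841225, 0.258912, 2.349)–(0.220247, 0.160022, 2.349)  len=0.1683
  (v4,v5,v2) [--+] → (-0.0841225, 0.258912, 2.349)–(0.0841225, 0.258912, 2.349)  len=0.1682
  (v5,v6,v2) [--+] → (-0.220248, 0.160023, 2.349)–(-0.0841225, 0.258912, 2.349)  len=0.1683
  (v6,v7,v2) [--+] → (-0.27225, 0, 2.349)–(-0.220247, 0.160022, 2.349)  len=0.1683
  (v7,v8,v2) [--+] → (-0.220248, -0.160023, 2.349)–(-0.27225, 0, 2.349)  len=0.1683
  (v8,v9,v2) [--+] → (-0.0841225, -0.258912, 2.349)–(-0.220247, -0.160022, 2.349)  len=0.1683
  (v9,v10,v2) [--+] → (0.0841225, -0.258912, 2.349)–(-0.0841225, -0.258912, 2.349)  len=0.1682
  (v10,v11,v2) [--+] → (0.220248, -0.160023, 2.349)–(0.0841225, -0.258912, 2.349)  len=0.1683
  (v11,v1,v2) [--+] → (0.27225, 0, 2.349)–(0.220247, -0.160022, 2.349)  len=0.1683

Chained into 1 loop(s):
  loop 1: 10 segments, perimeter = 1.6825
Total perimeter = 1.683


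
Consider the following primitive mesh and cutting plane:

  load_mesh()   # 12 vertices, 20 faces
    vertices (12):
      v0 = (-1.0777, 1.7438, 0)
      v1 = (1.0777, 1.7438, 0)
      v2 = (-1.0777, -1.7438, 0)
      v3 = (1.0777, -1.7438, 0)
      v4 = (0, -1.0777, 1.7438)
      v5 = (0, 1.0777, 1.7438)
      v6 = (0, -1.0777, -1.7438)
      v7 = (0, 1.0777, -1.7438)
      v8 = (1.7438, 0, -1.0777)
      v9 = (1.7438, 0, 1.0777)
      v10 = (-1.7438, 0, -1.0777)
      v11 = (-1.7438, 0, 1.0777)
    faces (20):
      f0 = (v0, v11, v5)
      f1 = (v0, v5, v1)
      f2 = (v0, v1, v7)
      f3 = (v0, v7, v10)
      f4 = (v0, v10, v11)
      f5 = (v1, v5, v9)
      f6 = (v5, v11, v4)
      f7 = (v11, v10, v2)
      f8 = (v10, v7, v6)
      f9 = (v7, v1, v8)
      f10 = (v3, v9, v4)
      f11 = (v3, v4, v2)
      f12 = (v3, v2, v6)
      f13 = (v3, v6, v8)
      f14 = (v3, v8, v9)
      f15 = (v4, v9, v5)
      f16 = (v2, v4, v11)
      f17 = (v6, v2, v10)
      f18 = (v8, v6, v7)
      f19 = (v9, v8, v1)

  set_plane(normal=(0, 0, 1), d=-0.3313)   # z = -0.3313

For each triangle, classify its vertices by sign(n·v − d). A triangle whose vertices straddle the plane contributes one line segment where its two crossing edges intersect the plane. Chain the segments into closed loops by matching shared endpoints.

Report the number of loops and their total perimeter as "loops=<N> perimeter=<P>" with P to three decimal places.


loops=1 perimeter=10.980

Straddling triangles (10 of 20):
  (v0,v1,v7) [++-] → (0.872951, 1.61725, -0.3313)–(-0.872951, 1.61725, -0.3313)  len=1.7459
  (v0,v7,v10) [+--] → (-0.872951, 1.61725, -0.3313)–(-1.28247, 1.20773, -0.3313)  len=0.5791
  (v0,v10,v11) [+-+] → (-1.28247, 1.20773, -0.3313)–(-1.7438, 0, -0.3313)  len=1.2928
  (v11,v10,v2) [+-+] → (-1.7438, 0, -0.3313)–(-1.28247, -1.20773, -0.3313)  len=1.2928
  (v7,v1,v8) [-+-] → (0.872951, 1.61725, -0.3313)–(1.28247, 1.20773, -0.3313)  len=0.5791
  (v3,v2,v6) [++-] → (-0.872951, -1.61725, -0.3313)–(0.872951, -1.61725, -0.3313)  len=1.7459
  (v3,v6,v8) [+--] → (0.872951, -1.61725, -0.3313)–(1.28247, -1.20773, -0.3313)  len=0.5791
  (v3,v8,v9) [+-+] → (1.28247, -1.20773, -0.3313)–(1.7438, 0, -0.3313)  len=1.2928
  (v6,v2,v10) [-+-] → (-0.872951, -1.61725, -0.3313)–(-1.28247, -1.20773, -0.3313)  len=0.5791
  (v9,v8,v1) [+-+] → (1.7438, 0, -0.3313)–(1.28247, 1.20773, -0.3313)  len=1.2928

Chained into 1 loop(s):
  loop 1: 10 segments, perimeter = 10.9798
Total perimeter = 10.980


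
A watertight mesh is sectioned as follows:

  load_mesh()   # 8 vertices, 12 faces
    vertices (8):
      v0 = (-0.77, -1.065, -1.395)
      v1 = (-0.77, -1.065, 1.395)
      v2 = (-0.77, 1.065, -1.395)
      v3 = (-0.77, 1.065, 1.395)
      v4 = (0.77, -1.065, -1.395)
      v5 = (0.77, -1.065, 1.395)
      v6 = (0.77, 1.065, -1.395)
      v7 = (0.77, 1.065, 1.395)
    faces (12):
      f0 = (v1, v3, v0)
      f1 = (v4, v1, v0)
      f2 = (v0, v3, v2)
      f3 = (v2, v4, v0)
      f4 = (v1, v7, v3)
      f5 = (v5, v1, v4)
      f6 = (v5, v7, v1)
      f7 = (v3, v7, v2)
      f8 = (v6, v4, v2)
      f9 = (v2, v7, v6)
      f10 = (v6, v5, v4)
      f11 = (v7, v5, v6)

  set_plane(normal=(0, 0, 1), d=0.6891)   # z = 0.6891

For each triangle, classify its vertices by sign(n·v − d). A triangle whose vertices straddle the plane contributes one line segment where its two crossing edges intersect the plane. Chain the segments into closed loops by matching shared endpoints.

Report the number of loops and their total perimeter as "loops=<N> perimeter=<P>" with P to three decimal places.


Straddling triangles (8 of 12):
  (v1,v3,v0) [++-] → (-0.77, 0.526087, 0.6891)–(-0.77, -1.065, 0.6891)  len=1.5911
  (v4,v1,v0) [-+-] → (-0.380363, -1.065, 0.6891)–(-0.77, -1.065, 0.6891)  len=0.3896
  (v0,v3,v2) [-+-] → (-0.77, 0.526087, 0.6891)–(-0.77, 1.065, 0.6891)  len=0.5389
  (v5,v1,v4) [++-] → (-0.380363, -1.065, 0.6891)–(0.77, -1.065, 0.6891)  len=1.1504
  (v3,v7,v2) [++-] → (0.380363, 1.065, 0.6891)–(-0.77, 1.065, 0.6891)  len=1.1504
  (v2,v7,v6) [-+-] → (0.380363, 1.065, 0.6891)–(0.77, 1.065, 0.6891)  len=0.3896
  (v6,v5,v4) [-+-] → (0.77, -0.526087, 0.6891)–(0.77, -1.065, 0.6891)  len=0.5389
  (v7,v5,v6) [++-] → (0.77, -0.526087, 0.6891)–(0.77, 1.065, 0.6891)  len=1.5911

Chained into 1 loop(s):
  loop 1: 8 segments, perimeter = 7.3400
Total perimeter = 7.340

loops=1 perimeter=7.340


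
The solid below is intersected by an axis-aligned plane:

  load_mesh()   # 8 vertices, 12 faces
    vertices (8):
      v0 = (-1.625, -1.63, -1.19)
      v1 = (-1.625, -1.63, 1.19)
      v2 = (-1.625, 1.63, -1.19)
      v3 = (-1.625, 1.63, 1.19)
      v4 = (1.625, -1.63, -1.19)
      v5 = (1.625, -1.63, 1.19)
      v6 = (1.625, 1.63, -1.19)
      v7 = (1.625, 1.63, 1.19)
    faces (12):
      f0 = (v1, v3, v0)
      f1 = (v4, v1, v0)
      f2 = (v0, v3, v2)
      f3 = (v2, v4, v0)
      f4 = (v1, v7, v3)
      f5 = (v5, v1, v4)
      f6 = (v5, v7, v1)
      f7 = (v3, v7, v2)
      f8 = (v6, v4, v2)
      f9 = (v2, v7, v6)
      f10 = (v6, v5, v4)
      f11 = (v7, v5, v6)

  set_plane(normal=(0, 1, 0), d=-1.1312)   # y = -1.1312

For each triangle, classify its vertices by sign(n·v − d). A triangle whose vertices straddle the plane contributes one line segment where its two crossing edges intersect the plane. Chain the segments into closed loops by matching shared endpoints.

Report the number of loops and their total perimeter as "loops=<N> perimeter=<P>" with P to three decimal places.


Straddling triangles (8 of 12):
  (v1,v3,v0) [-+-] → (-1.625, -1.1312, 1.19)–(-1.625, -1.1312, -0.825845)  len=2.0158
  (v0,v3,v2) [-++] → (-1.625, -1.1312, -0.825845)–(-1.625, -1.1312, -1.19)  len=0.3642
  (v2,v4,v0) [+--] → (1.12773, -1.1312, -1.19)–(-1.625, -1.1312, -1.19)  len=2.7527
  (v1,v7,v3) [-++] → (-1.12773, -1.1312, 1.19)–(-1.625, -1.1312, 1.19)  len=0.4973
  (v5,v7,v1) [-+-] → (1.625, -1.1312, 1.19)–(-1.12773, -1.1312, 1.19)  len=2.7527
  (v6,v4,v2) [+-+] → (1.625, -1.1312, -1.19)–(1.12773, -1.1312, -1.19)  len=0.4973
  (v6,v5,v4) [+--] → (1.625, -1.1312, 0.825845)–(1.625, -1.1312, -1.19)  len=2.0158
  (v7,v5,v6) [+-+] → (1.625, -1.1312, 1.19)–(1.625, -1.1312, 0.825845)  len=0.3642

Chained into 1 loop(s):
  loop 1: 8 segments, perimeter = 11.2600
Total perimeter = 11.260

loops=1 perimeter=11.260


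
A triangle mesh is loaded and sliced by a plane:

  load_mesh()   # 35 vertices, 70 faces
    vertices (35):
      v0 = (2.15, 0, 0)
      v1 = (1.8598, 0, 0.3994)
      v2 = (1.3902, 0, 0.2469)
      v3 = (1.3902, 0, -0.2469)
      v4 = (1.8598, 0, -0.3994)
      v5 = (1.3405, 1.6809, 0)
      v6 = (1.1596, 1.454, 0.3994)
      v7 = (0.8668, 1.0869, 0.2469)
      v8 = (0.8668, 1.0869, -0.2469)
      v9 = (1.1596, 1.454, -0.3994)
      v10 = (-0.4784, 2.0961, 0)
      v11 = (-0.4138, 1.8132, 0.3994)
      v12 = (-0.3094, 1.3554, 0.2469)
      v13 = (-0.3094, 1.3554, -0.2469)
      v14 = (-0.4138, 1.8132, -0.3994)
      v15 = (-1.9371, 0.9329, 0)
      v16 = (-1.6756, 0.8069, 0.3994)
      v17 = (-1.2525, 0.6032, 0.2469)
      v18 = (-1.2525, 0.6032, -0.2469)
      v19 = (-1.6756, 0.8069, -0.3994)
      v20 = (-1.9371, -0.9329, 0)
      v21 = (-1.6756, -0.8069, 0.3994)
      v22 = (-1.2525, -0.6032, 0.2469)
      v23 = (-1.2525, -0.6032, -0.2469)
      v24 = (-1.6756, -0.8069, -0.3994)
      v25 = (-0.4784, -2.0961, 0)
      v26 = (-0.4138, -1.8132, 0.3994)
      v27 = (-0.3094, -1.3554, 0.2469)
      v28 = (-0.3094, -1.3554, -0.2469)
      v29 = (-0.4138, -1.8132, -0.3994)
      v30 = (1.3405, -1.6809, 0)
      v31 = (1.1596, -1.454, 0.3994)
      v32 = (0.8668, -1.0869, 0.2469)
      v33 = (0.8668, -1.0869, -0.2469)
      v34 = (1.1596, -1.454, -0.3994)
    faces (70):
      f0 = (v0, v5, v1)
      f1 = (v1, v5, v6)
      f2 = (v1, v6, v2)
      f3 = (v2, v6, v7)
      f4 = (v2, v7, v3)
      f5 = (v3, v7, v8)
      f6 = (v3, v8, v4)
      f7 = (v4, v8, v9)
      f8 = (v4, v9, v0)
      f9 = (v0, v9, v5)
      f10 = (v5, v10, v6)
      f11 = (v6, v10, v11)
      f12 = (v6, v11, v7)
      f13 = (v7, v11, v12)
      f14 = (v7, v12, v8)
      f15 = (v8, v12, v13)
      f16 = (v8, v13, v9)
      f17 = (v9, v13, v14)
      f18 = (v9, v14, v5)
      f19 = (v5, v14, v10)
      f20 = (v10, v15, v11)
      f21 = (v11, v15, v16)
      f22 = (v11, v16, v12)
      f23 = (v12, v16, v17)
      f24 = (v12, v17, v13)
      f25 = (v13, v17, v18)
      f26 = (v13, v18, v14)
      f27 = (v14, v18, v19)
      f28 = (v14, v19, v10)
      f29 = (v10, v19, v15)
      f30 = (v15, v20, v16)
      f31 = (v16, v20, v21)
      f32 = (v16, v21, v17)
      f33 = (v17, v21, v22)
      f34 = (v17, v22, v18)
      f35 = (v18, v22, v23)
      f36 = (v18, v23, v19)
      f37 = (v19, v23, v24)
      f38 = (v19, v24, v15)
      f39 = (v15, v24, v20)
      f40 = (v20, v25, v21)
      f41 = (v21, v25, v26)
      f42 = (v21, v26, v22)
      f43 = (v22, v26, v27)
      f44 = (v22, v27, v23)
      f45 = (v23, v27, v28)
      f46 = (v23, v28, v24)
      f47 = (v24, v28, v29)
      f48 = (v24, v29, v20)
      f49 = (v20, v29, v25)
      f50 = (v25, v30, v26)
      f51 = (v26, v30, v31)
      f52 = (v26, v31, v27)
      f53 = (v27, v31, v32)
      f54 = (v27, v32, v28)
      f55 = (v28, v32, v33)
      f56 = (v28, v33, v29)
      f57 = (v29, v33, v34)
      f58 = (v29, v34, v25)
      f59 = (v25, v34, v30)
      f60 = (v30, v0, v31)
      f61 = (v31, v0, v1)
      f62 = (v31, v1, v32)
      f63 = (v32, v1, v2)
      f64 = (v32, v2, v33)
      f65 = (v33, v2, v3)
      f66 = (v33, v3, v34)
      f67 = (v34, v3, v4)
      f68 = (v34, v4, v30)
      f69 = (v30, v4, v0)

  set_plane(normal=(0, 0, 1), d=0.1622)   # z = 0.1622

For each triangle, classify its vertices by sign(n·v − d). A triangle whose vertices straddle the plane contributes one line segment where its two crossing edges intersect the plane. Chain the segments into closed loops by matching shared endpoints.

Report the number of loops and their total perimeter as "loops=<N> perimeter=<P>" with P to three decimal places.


Straddling triangles (28 of 70):
  (v0,v5,v1) [--+] → (1.55139, 0.998271, 0.1622)–(2.03215, 0, 0.1622)  len=1.1080
  (v1,v5,v6) [+-+] → (1.55139, 0.998271, 0.1622)–(1.26703, 1.58875, 0.1622)  len=0.6554
  (v2,v7,v3) [++-] → (0.956577, 0.900467, 0.1622)–(1.3902, 0, 0.1622)  len=0.9994
  (v3,v7,v8) [-+-] → (0.956577, 0.900467, 0.1622)–(0.8668, 1.0869, 0.1622)  len=0.2069
  (v5,v10,v6) [--+] → (0.186807, 1.83534, 0.1622)–(1.26703, 1.58875, 0.1622)  len=1.1080
  (v6,v10,v11) [+-+] → (0.186807, 1.83534, 0.1622)–(-0.452165, 1.98121, 0.1622)  len=0.6554
  (v7,v12,v8) [++-] → (-0.10765, 1.30935, 0.1622)–(0.8668, 1.0869, 0.1622)  len=0.9995
  (v8,v12,v13) [-+-] → (-0.10765, 1.30935, 0.1622)–(-0.3094, 1.3554, 0.1622)  len=0.2069
  (v10,v15,v11) [--+] → (-1.31847, 1.2904, 0.1622)–(-0.452165, 1.98121, 0.1622)  len=1.1080
  (v11,v15,v16) [+-+] → (-1.31847, 1.2904, 0.1622)–(-1.8309, 0.88173, 0.1622)  len=0.6554
  (v12,v17,v13) [++-] → (-1.09073, 0.732223, 0.1622)–(-0.3094, 1.3554, 0.1622)  len=0.9994
  (v13,v17,v18) [-+-] → (-1.09073, 0.732223, 0.1622)–(-1.2525, 0.6032, 0.1622)  len=0.2069
  (v15,v20,v16) [--+] → (-1.8309, -0.226351, 0.1622)–(-1.8309, 0.88173, 0.1622)  len=1.1081
  (v16,v20,v21) [+-+] → (-1.8309, -0.226351, 0.1622)–(-1.8309, -0.88173, 0.1622)  len=0.6554
  (v17,v22,v18) [++-] → (-1.2525, -0.39627, 0.1622)–(-1.2525, 0.6032, 0.1622)  len=0.9995
  (v18,v22,v23) [-+-] → (-1.2525, -0.39627, 0.1622)–(-1.2525, -0.6032, 0.1622)  len=0.2069
  (v20,v25,v21) [--+] → (-0.964594, -1.57254, 0.1622)–(-1.8309, -0.88173, 0.1622)  len=1.1080
  (v21,v25,v26) [+-+] → (-0.964594, -1.57254, 0.1622)–(-0.452165, -1.98121, 0.1622)  len=0.6554
  (v22,v27,v23) [++-] → (-0.471167, -1.22638, 0.1622)–(-1.2525, -0.6032, 0.1622)  len=0.9994
  (v23,v27,v28) [-+-] → (-0.471167, -1.22638, 0.1622)–(-0.3094, -1.3554, 0.1622)  len=0.2069
  (v25,v30,v26) [--+] → (0.628063, -1.73463, 0.1622)–(-0.452165, -1.98121, 0.1622)  len=1.1080
  (v26,v30,v31) [+-+] → (0.628063, -1.73463, 0.1622)–(1.26703, -1.58875, 0.1622)  len=0.6554
  (v27,v32,v28) [++-] → (0.66505, -1.13295, 0.1622)–(-0.3094, -1.3554, 0.1622)  len=0.9995
  (v28,v32,v33) [-+-] → (0.66505, -1.13295, 0.1622)–(0.8668, -1.0869, 0.1622)  len=0.2069
  (v30,v0,v31) [--+] → (1.74779, -0.590483, 0.1622)–(1.26703, -1.58875, 0.1622)  len=1.1080
  (v31,v0,v1) [+-+] → (1.74779, -0.590483, 0.1622)–(2.03215, 0, 0.1622)  len=0.6554
  (v32,v2,v33) [++-] → (1.30042, -0.186433, 0.1622)–(0.8668, -1.0869, 0.1622)  len=0.9994
  (v33,v2,v3) [-+-] → (1.30042, -0.186433, 0.1622)–(1.3902, 0, 0.1622)  len=0.2069

Chained into 2 loop(s):
  loop 1: 14 segments, perimeter = 12.3440
  loop 2: 14 segments, perimeter = 8.4447
Total perimeter = 20.789

loops=2 perimeter=20.789


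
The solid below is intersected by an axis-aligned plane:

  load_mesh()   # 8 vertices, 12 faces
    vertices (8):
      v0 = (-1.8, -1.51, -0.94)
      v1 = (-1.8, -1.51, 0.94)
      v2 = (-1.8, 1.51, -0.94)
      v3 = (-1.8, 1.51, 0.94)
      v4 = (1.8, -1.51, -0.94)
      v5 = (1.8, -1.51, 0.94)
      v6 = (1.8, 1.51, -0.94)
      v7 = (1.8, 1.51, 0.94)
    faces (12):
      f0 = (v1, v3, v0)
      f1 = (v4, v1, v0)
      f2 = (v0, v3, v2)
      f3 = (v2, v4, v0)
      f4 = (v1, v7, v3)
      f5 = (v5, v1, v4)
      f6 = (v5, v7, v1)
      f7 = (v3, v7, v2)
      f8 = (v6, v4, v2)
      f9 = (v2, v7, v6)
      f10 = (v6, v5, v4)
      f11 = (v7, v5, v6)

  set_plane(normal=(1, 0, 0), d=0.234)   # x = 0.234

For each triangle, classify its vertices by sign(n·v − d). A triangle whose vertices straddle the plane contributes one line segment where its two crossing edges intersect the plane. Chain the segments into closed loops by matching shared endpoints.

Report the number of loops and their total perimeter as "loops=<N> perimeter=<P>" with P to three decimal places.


Straddling triangles (8 of 12):
  (v4,v1,v0) [+--] → (0.234, -1.51, -0.1222)–(0.234, -1.51, -0.94)  len=0.8178
  (v2,v4,v0) [-+-] → (0.234, -0.1963, -0.94)–(0.234, -1.51, -0.94)  len=1.3137
  (v1,v7,v3) [-+-] → (0.234, 0.1963, 0.94)–(0.234, 1.51, 0.94)  len=1.3137
  (v5,v1,v4) [+-+] → (0.234, -1.51, 0.94)–(0.234, -1.51, -0.1222)  len=1.0622
  (v5,v7,v1) [++-] → (0.234, 0.1963, 0.94)–(0.234, -1.51, 0.94)  len=1.7063
  (v3,v7,v2) [-+-] → (0.234, 1.51, 0.94)–(0.234, 1.51, 0.1222)  len=0.8178
  (v6,v4,v2) [++-] → (0.234, -0.1963, -0.94)–(0.234, 1.51, -0.94)  len=1.7063
  (v2,v7,v6) [-++] → (0.234, 1.51, 0.1222)–(0.234, 1.51, -0.94)  len=1.0622

Chained into 1 loop(s):
  loop 1: 8 segments, perimeter = 9.8000
Total perimeter = 9.800

loops=1 perimeter=9.800


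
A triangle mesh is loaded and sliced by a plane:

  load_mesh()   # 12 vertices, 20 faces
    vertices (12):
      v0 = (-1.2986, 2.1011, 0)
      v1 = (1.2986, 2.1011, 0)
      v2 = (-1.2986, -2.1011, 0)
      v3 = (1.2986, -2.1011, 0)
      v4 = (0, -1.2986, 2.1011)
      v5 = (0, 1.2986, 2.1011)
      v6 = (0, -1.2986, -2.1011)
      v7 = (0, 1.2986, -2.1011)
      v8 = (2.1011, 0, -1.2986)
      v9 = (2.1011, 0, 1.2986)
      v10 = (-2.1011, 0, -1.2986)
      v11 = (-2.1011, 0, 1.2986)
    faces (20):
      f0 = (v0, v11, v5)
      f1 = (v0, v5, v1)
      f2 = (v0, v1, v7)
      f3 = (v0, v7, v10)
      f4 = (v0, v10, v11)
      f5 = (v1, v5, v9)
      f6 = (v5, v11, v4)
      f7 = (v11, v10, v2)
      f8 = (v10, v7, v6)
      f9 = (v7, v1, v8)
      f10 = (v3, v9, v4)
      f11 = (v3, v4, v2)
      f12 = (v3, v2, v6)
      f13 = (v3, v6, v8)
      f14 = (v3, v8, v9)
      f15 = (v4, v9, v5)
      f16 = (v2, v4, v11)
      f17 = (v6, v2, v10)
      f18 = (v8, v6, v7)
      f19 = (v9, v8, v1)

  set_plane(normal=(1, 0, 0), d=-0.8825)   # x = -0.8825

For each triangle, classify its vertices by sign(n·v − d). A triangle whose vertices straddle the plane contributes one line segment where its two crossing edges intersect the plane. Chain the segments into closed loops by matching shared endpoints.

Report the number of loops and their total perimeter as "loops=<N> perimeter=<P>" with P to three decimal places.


loops=1 perimeter=12.066

Straddling triangles (10 of 20):
  (v0,v11,v5) [--+] → (-0.8825, 0.753165, 1.76404)–(-0.8825, 1.84396, 0.673239)  len=1.5426
  (v0,v5,v1) [-++] → (-0.8825, 1.84396, 0.673239)–(-0.8825, 2.1011, 0)  len=0.7207
  (v0,v1,v7) [-++] → (-0.8825, 2.1011, 0)–(-0.8825, 1.84396, -0.673239)  len=0.7207
  (v0,v7,v10) [-+-] → (-0.8825, 1.84396, -0.673239)–(-0.8825, 0.753165, -1.76404)  len=1.5426
  (v5,v11,v4) [+-+] → (-0.8825, 0.753165, 1.76404)–(-0.8825, -0.753165, 1.76404)  len=1.5063
  (v10,v7,v6) [-++] → (-0.8825, 0.753165, -1.76404)–(-0.8825, -0.753165, -1.76404)  len=1.5063
  (v3,v4,v2) [++-] → (-0.8825, -1.84396, 0.673239)–(-0.8825, -2.1011, 0)  len=0.7207
  (v3,v2,v6) [+-+] → (-0.8825, -2.1011, 0)–(-0.8825, -1.84396, -0.673239)  len=0.7207
  (v2,v4,v11) [-+-] → (-0.8825, -1.84396, 0.673239)–(-0.8825, -0.753165, 1.76404)  len=1.5426
  (v6,v2,v10) [+--] → (-0.8825, -1.84396, -0.673239)–(-0.8825, -0.753165, -1.76404)  len=1.5426

Chained into 1 loop(s):
  loop 1: 10 segments, perimeter = 12.0658
Total perimeter = 12.066


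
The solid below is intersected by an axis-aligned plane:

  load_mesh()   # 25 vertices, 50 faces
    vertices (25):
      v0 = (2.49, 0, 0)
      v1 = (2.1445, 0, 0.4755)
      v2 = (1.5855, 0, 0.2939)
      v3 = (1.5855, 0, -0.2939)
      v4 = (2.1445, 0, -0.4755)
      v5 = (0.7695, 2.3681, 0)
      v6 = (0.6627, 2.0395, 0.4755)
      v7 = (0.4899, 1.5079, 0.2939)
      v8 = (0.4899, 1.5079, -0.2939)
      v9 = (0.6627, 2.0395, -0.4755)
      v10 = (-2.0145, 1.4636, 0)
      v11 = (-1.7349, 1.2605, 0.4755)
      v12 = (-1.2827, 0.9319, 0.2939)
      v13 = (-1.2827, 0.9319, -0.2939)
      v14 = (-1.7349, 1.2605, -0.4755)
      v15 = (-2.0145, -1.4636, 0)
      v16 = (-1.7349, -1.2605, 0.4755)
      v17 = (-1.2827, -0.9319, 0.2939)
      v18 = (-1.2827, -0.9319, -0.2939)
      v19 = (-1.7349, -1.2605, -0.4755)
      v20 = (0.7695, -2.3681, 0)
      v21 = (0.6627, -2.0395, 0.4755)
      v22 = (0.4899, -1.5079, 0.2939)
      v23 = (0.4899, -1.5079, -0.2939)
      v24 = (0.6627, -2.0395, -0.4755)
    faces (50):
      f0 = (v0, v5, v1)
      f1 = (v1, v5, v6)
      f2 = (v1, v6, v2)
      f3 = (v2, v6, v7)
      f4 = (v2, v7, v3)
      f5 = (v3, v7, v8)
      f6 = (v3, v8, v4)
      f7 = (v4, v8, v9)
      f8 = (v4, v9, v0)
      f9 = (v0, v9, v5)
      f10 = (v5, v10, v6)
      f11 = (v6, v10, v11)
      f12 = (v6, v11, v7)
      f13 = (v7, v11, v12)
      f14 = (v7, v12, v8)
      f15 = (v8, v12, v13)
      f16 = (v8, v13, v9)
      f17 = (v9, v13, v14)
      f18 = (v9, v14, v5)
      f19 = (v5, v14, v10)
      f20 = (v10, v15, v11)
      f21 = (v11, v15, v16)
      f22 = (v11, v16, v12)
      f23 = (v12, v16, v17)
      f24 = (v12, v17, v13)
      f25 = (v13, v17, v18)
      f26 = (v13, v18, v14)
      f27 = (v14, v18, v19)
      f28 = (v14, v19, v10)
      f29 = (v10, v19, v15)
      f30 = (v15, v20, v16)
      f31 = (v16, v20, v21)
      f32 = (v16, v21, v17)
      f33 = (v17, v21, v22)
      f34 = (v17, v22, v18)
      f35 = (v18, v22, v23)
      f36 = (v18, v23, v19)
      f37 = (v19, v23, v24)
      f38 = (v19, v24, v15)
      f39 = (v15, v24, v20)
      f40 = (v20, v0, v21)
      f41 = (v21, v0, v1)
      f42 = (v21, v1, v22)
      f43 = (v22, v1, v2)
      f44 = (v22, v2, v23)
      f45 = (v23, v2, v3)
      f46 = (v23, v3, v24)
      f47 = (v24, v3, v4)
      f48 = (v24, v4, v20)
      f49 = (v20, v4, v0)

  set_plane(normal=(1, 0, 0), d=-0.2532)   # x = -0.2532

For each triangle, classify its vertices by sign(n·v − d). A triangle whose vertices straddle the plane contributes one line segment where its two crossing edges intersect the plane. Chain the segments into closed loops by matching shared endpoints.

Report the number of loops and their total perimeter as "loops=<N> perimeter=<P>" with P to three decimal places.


loops=2 perimeter=5.448

Straddling triangles (20 of 50):
  (v5,v10,v6) [+-+] → (-0.2532, 2.03583, 0)–(-0.2532, 1.84248, 0.312826)  len=0.3678
  (v6,v10,v11) [+--] → (-0.2532, 1.84248, 0.312826)–(-0.2532, 1.74192, 0.4755)  len=0.1912
  (v6,v11,v7) [+-+] → (-0.2532, 1.74192, 0.4755)–(-0.2532, 1.42527, 0.354556)  len=0.3390
  (v7,v11,v12) [+--] → (-0.2532, 1.42527, 0.354556)–(-0.2532, 1.26643, 0.2939)  len=0.1700
  (v7,v12,v8) [+-+] → (-0.2532, 1.26643, 0.2939)–(-0.2532, 1.26643, -0.0474856)  len=0.3414
  (v8,v12,v13) [+--] → (-0.2532, 1.26643, -0.0474856)–(-0.2532, 1.26643, -0.2939)  len=0.2464
  (v8,v13,v9) [+-+] → (-0.2532, 1.26643, -0.2939)–(-0.2532, 1.51804, -0.390002)  len=0.2693
  (v9,v13,v14) [+--] → (-0.2532, 1.51804, -0.390002)–(-0.2532, 1.74192, -0.4755)  len=0.2396
  (v9,v14,v5) [+-+] → (-0.2532, 1.74192, -0.4755)–(-0.2532, 1.9158, -0.194176)  len=0.3307
  (v5,v14,v10) [+--] → (-0.2532, 1.9158, -0.194176)–(-0.2532, 2.03583, 0)  len=0.2283
  (v15,v20,v16) [-+-] → (-0.2532, -2.03583, 0)–(-0.2532, -1.9158, 0.194176)  len=0.2283
  (v16,v20,v21) [-++] → (-0.2532, -1.9158, 0.194176)–(-0.2532, -1.74192, 0.4755)  len=0.3307
  (v16,v21,v17) [-+-] → (-0.2532, -1.74192, 0.4755)–(-0.2532, -1.51804, 0.390002)  len=0.2396
  (v17,v21,v22) [-++] → (-0.2532, -1.51804, 0.390002)–(-0.2532, -1.26643, 0.2939)  len=0.2693
  (v17,v22,v18) [-+-] → (-0.2532, -1.26643, 0.2939)–(-0.2532, -1.26643, 0.0474856)  len=0.2464
  (v18,v22,v23) [-++] → (-0.2532, -1.26643, 0.0474856)–(-0.2532, -1.26643, -0.2939)  len=0.3414
  (v18,v23,v19) [-+-] → (-0.2532, -1.26643, -0.2939)–(-0.2532, -1.42527, -0.354556)  len=0.1700
  (v19,v23,v24) [-++] → (-0.2532, -1.42527, -0.354556)–(-0.2532, -1.74192, -0.4755)  len=0.3390
  (v19,v24,v15) [-+-] → (-0.2532, -1.74192, -0.4755)–(-0.2532, -1.84248, -0.312826)  len=0.1912
  (v15,v24,v20) [-++] → (-0.2532, -1.84248, -0.312826)–(-0.2532, -2.03583, 0)  len=0.3678

Chained into 2 loop(s):
  loop 1: 10 segments, perimeter = 2.7238
  loop 2: 10 segments, perimeter = 2.7238
Total perimeter = 5.448


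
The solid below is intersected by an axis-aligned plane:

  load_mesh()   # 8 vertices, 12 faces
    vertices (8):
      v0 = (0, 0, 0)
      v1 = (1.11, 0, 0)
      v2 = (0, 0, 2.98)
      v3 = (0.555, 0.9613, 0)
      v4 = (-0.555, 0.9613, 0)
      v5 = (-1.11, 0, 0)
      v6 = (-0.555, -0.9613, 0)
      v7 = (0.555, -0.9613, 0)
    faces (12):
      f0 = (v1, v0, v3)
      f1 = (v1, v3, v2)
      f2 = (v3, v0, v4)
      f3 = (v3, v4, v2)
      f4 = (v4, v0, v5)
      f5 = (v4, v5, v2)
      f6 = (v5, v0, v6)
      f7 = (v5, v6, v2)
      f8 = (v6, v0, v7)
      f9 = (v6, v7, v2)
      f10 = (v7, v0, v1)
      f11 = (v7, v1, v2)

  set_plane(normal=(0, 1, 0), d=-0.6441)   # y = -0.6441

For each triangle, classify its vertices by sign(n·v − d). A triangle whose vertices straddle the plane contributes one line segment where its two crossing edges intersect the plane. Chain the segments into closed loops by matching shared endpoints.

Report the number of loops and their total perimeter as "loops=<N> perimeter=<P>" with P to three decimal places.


loops=1 perimeter=4.319

Straddling triangles (6 of 12):
  (v5,v0,v6) [++-] → (-0.371867, -0.6441, 0)–(-0.738133, -0.6441, 0)  len=0.3663
  (v5,v6,v2) [+-+] → (-0.738133, -0.6441, 0)–(-0.371867, -0.6441, 0.98331)  len=1.0493
  (v6,v0,v7) [-+-] → (-0.371867, -0.6441, 0)–(0.371867, -0.6441, 0)  len=0.7437
  (v6,v7,v2) [--+] → (0.371867, -0.6441, 0.98331)–(-0.371867, -0.6441, 0.98331)  len=0.7437
  (v7,v0,v1) [-++] → (0.371867, -0.6441, 0)–(0.738133, -0.6441, 0)  len=0.3663
  (v7,v1,v2) [-++] → (0.738133, -0.6441, 0)–(0.371867, -0.6441, 0.98331)  len=1.0493

Chained into 1 loop(s):
  loop 1: 6 segments, perimeter = 4.3186
Total perimeter = 4.319


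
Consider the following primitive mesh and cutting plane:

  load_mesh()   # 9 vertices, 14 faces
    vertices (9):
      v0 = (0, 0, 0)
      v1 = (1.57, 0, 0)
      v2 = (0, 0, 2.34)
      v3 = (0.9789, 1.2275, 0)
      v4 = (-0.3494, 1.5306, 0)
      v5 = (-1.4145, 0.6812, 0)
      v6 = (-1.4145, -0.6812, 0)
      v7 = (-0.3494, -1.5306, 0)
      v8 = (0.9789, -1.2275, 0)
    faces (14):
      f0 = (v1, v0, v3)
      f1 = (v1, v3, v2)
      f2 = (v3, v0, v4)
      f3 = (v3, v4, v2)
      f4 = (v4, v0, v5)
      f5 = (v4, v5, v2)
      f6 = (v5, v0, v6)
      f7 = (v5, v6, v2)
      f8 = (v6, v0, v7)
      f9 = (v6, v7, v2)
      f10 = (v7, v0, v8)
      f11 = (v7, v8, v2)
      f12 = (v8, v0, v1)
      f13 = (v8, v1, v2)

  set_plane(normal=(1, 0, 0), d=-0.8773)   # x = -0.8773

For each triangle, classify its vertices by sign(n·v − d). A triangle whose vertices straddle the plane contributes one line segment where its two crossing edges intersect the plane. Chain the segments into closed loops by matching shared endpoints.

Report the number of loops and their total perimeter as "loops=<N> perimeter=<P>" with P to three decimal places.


Straddling triangles (6 of 14):
  (v4,v0,v5) [++-] → (-0.8773, 0.422493, 0)–(-0.8773, 1.10961, 0)  len=0.6871
  (v4,v5,v2) [+-+] → (-0.8773, 1.10961, 0)–(-0.8773, 0.422493, 0.888687)  len=1.1233
  (v5,v0,v6) [-+-] → (-0.8773, 0.422493, 0)–(-0.8773, -0.422493, 0)  len=0.8450
  (v5,v6,v2) [--+] → (-0.8773, -0.422493, 0.888687)–(-0.8773, 0.422493, 0.888687)  len=0.8450
  (v6,v0,v7) [-++] → (-0.8773, -0.422493, 0)–(-0.8773, -1.10961, 0)  len=0.6871
  (v6,v7,v2) [-++] → (-0.8773, -1.10961, 0)–(-0.8773, -0.422493, 0.888687)  len=1.1233

Chained into 1 loop(s):
  loop 1: 6 segments, perimeter = 5.3109
Total perimeter = 5.311

loops=1 perimeter=5.311


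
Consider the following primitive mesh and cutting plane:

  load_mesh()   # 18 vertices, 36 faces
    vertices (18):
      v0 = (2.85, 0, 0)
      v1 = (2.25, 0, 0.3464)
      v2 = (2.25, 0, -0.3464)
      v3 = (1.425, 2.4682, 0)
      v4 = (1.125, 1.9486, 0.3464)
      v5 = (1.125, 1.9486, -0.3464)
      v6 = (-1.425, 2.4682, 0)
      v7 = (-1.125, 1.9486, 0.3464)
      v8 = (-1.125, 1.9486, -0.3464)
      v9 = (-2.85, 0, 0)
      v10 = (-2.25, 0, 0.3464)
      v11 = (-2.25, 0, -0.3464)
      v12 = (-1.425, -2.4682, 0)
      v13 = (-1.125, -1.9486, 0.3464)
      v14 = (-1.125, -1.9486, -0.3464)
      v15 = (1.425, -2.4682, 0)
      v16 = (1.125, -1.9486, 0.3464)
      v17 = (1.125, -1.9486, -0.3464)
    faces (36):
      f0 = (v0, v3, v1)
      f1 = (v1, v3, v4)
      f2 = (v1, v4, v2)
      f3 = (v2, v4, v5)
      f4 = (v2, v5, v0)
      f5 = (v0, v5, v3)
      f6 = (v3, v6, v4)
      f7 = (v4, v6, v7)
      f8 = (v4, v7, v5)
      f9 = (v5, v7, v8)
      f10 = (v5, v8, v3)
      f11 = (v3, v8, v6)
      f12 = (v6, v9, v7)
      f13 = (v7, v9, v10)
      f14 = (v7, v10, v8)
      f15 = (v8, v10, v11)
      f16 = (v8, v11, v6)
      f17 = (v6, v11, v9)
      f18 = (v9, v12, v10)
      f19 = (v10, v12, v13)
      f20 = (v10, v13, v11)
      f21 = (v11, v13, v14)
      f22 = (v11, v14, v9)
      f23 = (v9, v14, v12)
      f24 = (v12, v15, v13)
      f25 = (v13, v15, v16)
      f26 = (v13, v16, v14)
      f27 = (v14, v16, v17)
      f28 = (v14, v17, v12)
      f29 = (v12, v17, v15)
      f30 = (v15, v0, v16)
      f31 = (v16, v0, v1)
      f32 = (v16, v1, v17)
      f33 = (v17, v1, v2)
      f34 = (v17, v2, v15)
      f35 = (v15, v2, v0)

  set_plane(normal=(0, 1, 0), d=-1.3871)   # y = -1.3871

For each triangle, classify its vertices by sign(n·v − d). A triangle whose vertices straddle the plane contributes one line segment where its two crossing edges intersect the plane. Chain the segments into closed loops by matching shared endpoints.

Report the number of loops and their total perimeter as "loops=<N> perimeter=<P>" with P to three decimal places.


Straddling triangles (12 of 36):
  (v9,v12,v10) [+-+] → (-2.04917, -1.3871, 0)–(-1.78636, -1.3871, 0.151727)  len=0.3035
  (v10,v12,v13) [+--] → (-1.78636, -1.3871, 0.151727)–(-1.44918, -1.3871, 0.3464)  len=0.3893
  (v10,v13,v11) [+-+] → (-1.44918, -1.3871, 0.3464)–(-1.44918, -1.3871, 0.146766)  len=0.1996
  (v11,v13,v14) [+--] → (-1.44918, -1.3871, 0.146766)–(-1.44918, -1.3871, -0.3464)  len=0.4932
  (v11,v14,v9) [+-+] → (-1.44918, -1.3871, -0.3464)–(-1.62207, -1.3871, -0.246583)  len=0.1996
  (v9,v14,v12) [+--] → (-1.62207, -1.3871, -0.246583)–(-2.04917, -1.3871, 0)  len=0.4932
  (v15,v0,v16) [-+-] → (2.04917, -1.3871, 0)–(1.62207, -1.3871, 0.246583)  len=0.4932
  (v16,v0,v1) [-++] → (1.62207, -1.3871, 0.246583)–(1.44918, -1.3871, 0.3464)  len=0.1996
  (v16,v1,v17) [-+-] → (1.44918, -1.3871, 0.3464)–(1.44918, -1.3871, -0.146766)  len=0.4932
  (v17,v1,v2) [-++] → (1.44918, -1.3871, -0.146766)–(1.44918, -1.3871, -0.3464)  len=0.1996
  (v17,v2,v15) [-+-] → (1.44918, -1.3871, -0.3464)–(1.78636, -1.3871, -0.151727)  len=0.3893
  (v15,v2,v0) [-++] → (1.78636, -1.3871, -0.151727)–(2.04917, -1.3871, 0)  len=0.3035

Chained into 2 loop(s):
  loop 1: 6 segments, perimeter = 2.0784
  loop 2: 6 segments, perimeter = 2.0784
Total perimeter = 4.157

loops=2 perimeter=4.157


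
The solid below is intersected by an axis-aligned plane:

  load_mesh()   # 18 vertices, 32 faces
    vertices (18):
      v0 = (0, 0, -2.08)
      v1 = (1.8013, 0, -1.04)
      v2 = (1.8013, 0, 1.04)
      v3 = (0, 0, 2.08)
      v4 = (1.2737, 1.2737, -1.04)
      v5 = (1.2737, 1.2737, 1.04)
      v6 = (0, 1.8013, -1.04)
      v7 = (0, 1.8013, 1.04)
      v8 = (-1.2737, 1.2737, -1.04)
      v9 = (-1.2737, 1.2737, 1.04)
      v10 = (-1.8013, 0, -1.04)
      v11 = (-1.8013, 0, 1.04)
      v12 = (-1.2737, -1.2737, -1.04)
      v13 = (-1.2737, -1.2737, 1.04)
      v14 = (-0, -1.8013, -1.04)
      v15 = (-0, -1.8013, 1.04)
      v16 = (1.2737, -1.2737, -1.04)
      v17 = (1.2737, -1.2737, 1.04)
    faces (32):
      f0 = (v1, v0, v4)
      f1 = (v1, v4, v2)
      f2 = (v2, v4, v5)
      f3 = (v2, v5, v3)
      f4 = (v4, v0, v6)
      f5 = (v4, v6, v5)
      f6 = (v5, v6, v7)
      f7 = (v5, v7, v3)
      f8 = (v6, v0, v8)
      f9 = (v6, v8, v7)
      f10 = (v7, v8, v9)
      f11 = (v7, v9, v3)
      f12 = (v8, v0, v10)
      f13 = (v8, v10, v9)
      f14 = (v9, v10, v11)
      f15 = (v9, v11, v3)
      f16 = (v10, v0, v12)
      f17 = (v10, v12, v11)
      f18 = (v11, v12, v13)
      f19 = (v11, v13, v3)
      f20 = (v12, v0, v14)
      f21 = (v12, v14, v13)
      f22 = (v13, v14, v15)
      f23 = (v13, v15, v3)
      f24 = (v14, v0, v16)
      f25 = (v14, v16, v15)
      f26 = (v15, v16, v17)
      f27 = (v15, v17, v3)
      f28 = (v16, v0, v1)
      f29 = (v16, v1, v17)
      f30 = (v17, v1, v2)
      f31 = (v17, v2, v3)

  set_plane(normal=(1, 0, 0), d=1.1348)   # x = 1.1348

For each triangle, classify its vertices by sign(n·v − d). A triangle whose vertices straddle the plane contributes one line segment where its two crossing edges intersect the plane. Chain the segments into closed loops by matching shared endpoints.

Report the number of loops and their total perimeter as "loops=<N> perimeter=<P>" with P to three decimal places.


loops=1 perimeter=9.735

Straddling triangles (12 of 32):
  (v1,v0,v4) [+-+] → (1.1348, 0, -1.42481)–(1.1348, 1.1348, -1.15341)  len=1.1668
  (v2,v5,v3) [++-] → (1.1348, 1.1348, 1.15341)–(1.1348, 0, 1.42481)  len=1.1668
  (v4,v0,v6) [+--] → (1.1348, 1.1348, -1.15341)–(1.1348, 1.33124, -1.04)  len=0.2268
  (v4,v6,v5) [+-+] → (1.1348, 1.33124, -1.04)–(1.1348, 1.33124, 0.813171)  len=1.8532
  (v5,v6,v7) [+--] → (1.1348, 1.33124, 0.813171)–(1.1348, 1.33124, 1.04)  len=0.2268
  (v5,v7,v3) [+--] → (1.1348, 1.33124, 1.04)–(1.1348, 1.1348, 1.15341)  len=0.2268
  (v14,v0,v16) [--+] → (1.1348, -1.1348, -1.15341)–(1.1348, -1.33124, -1.04)  len=0.2268
  (v14,v16,v15) [-+-] → (1.1348, -1.33124, -1.04)–(1.1348, -1.33124, -0.813171)  len=0.2268
  (v15,v16,v17) [-++] → (1.1348, -1.33124, -0.813171)–(1.1348, -1.33124, 1.04)  len=1.8532
  (v15,v17,v3) [-+-] → (1.1348, -1.33124, 1.04)–(1.1348, -1.1348, 1.15341)  len=0.2268
  (v16,v0,v1) [+-+] → (1.1348, -1.1348, -1.15341)–(1.1348, 0, -1.42481)  len=1.1668
  (v17,v2,v3) [++-] → (1.1348, 0, 1.42481)–(1.1348, -1.1348, 1.15341)  len=1.1668

Chained into 1 loop(s):
  loop 1: 12 segments, perimeter = 9.7345
Total perimeter = 9.735
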